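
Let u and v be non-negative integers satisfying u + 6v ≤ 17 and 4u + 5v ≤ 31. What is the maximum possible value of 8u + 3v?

(u,v)=(7,0): 1·7+6·0=7≤17, 4·7+5·0=28≤31, objective 56.
(u,v)=(6,1): 1·6+6·1=12≤17, 4·6+5·1=29≤31, objective 51.
(u,v)=(6,0): 1·6+6·0=6≤17, 4·6+5·0=24≤31, objective 48.
Maximum is 56 at (u,v)=(7,0).

56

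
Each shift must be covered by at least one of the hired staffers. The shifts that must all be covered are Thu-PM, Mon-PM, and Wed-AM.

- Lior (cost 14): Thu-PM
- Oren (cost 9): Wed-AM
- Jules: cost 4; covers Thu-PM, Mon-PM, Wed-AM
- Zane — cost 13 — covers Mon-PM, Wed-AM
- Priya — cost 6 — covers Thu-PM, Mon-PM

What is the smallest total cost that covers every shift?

Jules alone covers Thu-PM, Mon-PM, Wed-AM — every shift.
Total cost: 4.
No cover costs less than 4.

4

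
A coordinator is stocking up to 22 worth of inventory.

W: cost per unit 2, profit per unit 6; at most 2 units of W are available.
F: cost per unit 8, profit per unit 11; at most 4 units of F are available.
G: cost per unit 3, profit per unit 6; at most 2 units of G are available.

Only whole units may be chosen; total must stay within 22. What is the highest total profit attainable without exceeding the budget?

W has the best ratio (6/2); taking only W gives at most 2×6 = 12 (stopped by the supply cap of 2).
Mixing does better — 2×W, 1×F, and 2×G: cost 18 ≤ 22, profit 2·6 + 1·11 + 2·6 = 35.

35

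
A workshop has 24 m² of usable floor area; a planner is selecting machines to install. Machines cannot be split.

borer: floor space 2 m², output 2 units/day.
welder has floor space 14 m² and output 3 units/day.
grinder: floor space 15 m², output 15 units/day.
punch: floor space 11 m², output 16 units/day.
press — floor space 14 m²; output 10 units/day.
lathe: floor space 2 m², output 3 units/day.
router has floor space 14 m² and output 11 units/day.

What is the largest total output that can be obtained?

21

This is a 0-1 knapsack instance.
Take borer, punch, and lathe: floor space 2 + 11 + 2 = 15 ≤ 24, output 2 + 16 + 3 = 21.
No other feasible combination does better.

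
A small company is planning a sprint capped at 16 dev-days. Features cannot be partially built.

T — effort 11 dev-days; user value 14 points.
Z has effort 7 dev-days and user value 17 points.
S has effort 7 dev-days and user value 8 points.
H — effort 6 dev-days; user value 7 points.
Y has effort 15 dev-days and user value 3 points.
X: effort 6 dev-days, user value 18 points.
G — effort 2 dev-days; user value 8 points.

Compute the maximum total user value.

43

Treat it as a binary knapsack problem.
Allowing fractional choices, the relaxed optimum would be about 44.3, but features are indivisible.
Z + X: effort 7 + 6 = 13 ≤ 16, user value 17 + 18 = 35.
Z + X + G: effort 7 + 6 + 2 = 15 ≤ 16, user value 17 + 18 + 8 = 43.
Best is Z, X, and G with total user value 43.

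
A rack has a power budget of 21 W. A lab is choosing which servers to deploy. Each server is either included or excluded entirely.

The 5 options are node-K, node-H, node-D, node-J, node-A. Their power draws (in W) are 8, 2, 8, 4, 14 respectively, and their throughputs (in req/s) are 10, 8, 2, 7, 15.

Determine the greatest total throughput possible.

30

Allowing fractional choices, the relaxed optimum would be about 32.5, but servers are indivisible.
node-K + node-H + node-J: power draw 8 + 2 + 4 = 14 ≤ 21, throughput 10 + 8 + 7 = 25.
node-H + node-A: power draw 2 + 14 = 16 ≤ 21, throughput 8 + 15 = 23.
node-H + node-J + node-A: power draw 2 + 4 + 14 = 20 ≤ 21, throughput 8 + 7 + 15 = 30.
Best is node-H, node-J, and node-A with total throughput 30.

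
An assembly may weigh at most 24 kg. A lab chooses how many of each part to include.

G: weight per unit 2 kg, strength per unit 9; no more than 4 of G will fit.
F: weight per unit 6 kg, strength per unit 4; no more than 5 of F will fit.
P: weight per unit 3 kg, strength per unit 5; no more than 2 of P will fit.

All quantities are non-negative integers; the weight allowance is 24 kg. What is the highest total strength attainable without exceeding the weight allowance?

This is a bounded integer knapsack.
Take 4×G, 1×F, and 2×P: weight 20 ≤ 24, strength 4·9 + 1·4 + 2·5 = 50.
G has the best ratio (9/2) and is taken to its limit of 4; remaining capacity is filled optimally with the others.

50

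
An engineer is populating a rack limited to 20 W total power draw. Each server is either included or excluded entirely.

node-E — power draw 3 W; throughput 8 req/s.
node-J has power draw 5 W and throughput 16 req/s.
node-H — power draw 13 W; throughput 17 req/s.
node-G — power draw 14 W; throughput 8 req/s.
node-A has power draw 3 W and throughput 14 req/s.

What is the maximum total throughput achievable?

39

Allowing fractional choices, the relaxed optimum would be about 49.8, but servers are indivisible.
node-J + node-H: power draw 5 + 13 = 18 ≤ 20, throughput 16 + 17 = 33.
node-E + node-J + node-A: power draw 3 + 5 + 3 = 11 ≤ 20, throughput 8 + 16 + 14 = 38.
node-E + node-H + node-A: power draw 3 + 13 + 3 = 19 ≤ 20, throughput 8 + 17 + 14 = 39.
Best is node-E, node-H, and node-A with total throughput 39.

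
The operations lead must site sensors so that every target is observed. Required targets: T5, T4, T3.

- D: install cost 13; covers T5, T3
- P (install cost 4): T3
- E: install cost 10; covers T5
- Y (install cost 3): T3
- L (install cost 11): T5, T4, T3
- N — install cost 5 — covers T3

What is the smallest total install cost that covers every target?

This is an integer covering problem.
L alone covers T5, T4, T3 — every target.
Total install cost: 11.

11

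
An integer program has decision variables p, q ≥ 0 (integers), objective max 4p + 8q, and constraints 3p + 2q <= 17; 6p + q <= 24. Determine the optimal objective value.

(p,q)=(0,8) is feasible, giving 64.
(p,q)=(1,7) is feasible, giving 60.
(p,q)=(0,7) is feasible, giving 56.
Maximum is 64 at (p,q)=(0,8).

64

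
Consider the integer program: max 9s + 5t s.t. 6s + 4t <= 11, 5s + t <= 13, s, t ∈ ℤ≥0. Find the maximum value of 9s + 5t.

14

Relaxing integrality, the LP optimum is 16.50 at (s,t) = (1.83, 0), which is not an integer point.
(s,t)=(1,1): 6·1+4·1=10≤11, 5·1+1·1=6≤13, objective 14.
(s,t)=(0,2): 6·0+4·2=8≤11, 5·0+1·2=2≤13, objective 10.
(s,t)=(1,0): 6·1+4·0=6≤11, 5·1+1·0=5≤13, objective 9.
Maximum is 14 at (s,t)=(1,1).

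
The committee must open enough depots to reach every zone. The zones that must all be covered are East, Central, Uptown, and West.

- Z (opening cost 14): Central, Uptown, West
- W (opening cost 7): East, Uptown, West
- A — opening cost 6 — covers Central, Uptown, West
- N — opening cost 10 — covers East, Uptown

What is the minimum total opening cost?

Choose W and A: together they cover East, Central, Uptown, West — every zone.
Total opening cost: 7 + 6 = 13.

13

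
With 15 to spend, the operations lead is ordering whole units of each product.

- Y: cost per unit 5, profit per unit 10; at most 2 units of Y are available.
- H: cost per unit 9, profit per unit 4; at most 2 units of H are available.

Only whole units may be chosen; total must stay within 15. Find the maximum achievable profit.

20

1×Y and 1×H: cost 14 ≤ 15, profit 1·10 + 1·4 = 14.
2×Y: cost 10 ≤ 15, profit 2·10 = 20.
Best is 20.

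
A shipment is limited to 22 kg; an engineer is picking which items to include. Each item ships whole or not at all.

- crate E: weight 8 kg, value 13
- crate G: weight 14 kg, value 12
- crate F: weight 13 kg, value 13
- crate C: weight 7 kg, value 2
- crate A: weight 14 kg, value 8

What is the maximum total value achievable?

26

This is an integer program with binary decision variables.
Allowing fractional choices, the relaxed optimum would be about 26.9, but items are indivisible.
crate E + crate G: weight 8 + 14 = 22 ≤ 22, value 13 + 12 = 25.
crate E + crate F: weight 8 + 13 = 21 ≤ 22, value 13 + 13 = 26.
crate E + crate A: weight 8 + 14 = 22 ≤ 22, value 13 + 8 = 21.
Best is crate E and crate F with total value 26.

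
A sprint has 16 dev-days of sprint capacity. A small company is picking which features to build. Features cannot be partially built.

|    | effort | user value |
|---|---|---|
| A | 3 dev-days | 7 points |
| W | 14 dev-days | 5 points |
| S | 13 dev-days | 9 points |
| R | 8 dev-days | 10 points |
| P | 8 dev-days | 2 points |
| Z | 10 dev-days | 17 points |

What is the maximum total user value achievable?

24

This is an integer program with binary decision variables.
Z: effort 10 ≤ 16, user value 17.
A + Z: effort 3 + 10 = 13 ≤ 16, user value 7 + 17 = 24.
Best is A and Z with total user value 24.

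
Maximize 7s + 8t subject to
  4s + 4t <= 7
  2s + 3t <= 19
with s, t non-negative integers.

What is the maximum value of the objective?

8

Relaxing integrality, the LP optimum is 14.00 at (s,t) = (0, 1.75), which is not an integer point.
(s,t)=(0,1): 4·0+4·1=4≤7, 2·0+3·1=3≤19, objective 8.
(s,t)=(1,0): 4·1+4·0=4≤7, 2·1+3·0=2≤19, objective 7.
(s,t)=(0,0): 4·0+4·0=0≤7, 2·0+3·0=0≤19, objective 0.
Maximum is 8 at (s,t)=(0,1).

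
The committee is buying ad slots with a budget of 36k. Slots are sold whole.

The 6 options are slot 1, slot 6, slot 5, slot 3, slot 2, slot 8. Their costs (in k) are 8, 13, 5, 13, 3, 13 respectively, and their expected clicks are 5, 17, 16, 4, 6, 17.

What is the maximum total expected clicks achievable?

56

Allowing fractional choices, the relaxed optimum would be about 57.2, but ad slots are indivisible.
slot 6 + slot 5 + slot 2 + slot 8: cost 13 + 5 + 3 + 13 = 34 ≤ 36, expected clicks 17 + 16 + 6 + 17 = 56.
slot 1 + slot 6 + slot 5 + slot 2: cost 8 + 13 + 5 + 3 = 29 ≤ 36, expected clicks 5 + 17 + 16 + 6 = 44.
slot 6 + slot 5 + slot 8: cost 13 + 5 + 13 = 31 ≤ 36, expected clicks 17 + 16 + 17 = 50.
Best is slot 6, slot 5, slot 2, and slot 8 with total expected clicks 56.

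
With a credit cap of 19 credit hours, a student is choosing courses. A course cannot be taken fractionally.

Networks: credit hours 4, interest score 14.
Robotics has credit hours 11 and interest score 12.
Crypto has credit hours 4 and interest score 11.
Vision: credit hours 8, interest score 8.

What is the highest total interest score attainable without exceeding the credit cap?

Networks + Robotics + Crypto: credit hours 4 + 11 + 4 = 19 ≤ 19, interest score 14 + 12 + 11 = 37.
Networks + Crypto + Vision: credit hours 4 + 4 + 8 = 16 ≤ 19, interest score 14 + 11 + 8 = 33.
Best is Networks, Robotics, and Crypto with total interest score 37.

37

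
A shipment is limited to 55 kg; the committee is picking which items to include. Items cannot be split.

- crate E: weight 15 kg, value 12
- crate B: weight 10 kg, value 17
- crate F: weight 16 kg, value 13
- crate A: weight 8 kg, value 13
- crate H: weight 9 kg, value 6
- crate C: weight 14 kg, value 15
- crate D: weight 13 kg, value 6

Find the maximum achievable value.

This is an integer program with binary decision variables.
Allowing fractional choices, the relaxed optimum would be about 63.6, but items are indivisible.
crate B + crate F + crate A + crate C: weight 10 + 16 + 8 + 14 = 48 ≤ 55, value 17 + 13 + 13 + 15 = 58.
crate E + crate B + crate A + crate C: weight 15 + 10 + 8 + 14 = 47 ≤ 55, value 12 + 17 + 13 + 15 = 57.
Best is crate B, crate F, crate A, and crate C with total value 58.

58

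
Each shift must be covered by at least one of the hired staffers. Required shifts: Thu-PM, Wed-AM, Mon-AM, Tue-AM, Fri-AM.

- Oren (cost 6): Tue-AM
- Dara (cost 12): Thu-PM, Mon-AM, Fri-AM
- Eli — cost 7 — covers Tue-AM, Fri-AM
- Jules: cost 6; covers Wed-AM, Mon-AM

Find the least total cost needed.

This is a weighted set-cover instance.
The greedy cost-per-new-shift heuristic would pick Jules, Eli, and Dara for 25, but a cheaper cover exists.
Choose Oren, Dara, and Jules: together they cover Thu-PM, Wed-AM, Mon-AM, Tue-AM, Fri-AM — every shift.
Total cost: 6 + 12 + 6 = 24.
No cover costs less than 24.

24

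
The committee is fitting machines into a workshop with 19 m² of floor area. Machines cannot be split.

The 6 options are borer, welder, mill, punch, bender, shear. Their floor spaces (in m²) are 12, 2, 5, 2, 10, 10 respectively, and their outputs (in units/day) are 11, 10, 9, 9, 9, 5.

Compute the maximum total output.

This is a 0-1 knapsack instance.
Allowing fractional choices, the relaxed optimum would be about 37.2, but machines are indivisible.
welder + mill + punch + bender: floor space 2 + 5 + 2 + 10 = 19 ≤ 19, output 10 + 9 + 9 + 9 = 37.
welder + mill + punch + shear: floor space 2 + 5 + 2 + 10 = 19 ≤ 19, output 10 + 9 + 9 + 5 = 33.
Best is welder, mill, punch, and bender with total output 37.

37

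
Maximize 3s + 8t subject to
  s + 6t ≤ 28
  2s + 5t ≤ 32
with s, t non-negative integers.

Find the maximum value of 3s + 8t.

49

The continuous relaxation peaks at (7.43, 3.43) with value 49.71; rounding to a feasible lattice point costs some objective.
(s,t)=(11,2): 1·11+6·2=23≤28, 2·11+5·2=32≤32, objective 49.
(s,t)=(8,3): 1·8+6·3=26≤28, 2·8+5·3=31≤32, objective 48.
No feasible integer point exceeds 49.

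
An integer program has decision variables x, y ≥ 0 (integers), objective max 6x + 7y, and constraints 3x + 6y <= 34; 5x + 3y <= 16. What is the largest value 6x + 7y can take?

(x,y)=(0,5) is feasible, giving 35.
(x,y)=(0,4) is feasible, giving 28.
The best lattice point is (0,5), giving 35.

35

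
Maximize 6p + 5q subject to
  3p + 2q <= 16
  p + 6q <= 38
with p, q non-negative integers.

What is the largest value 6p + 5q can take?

The continuous relaxation peaks at (1.25, 6.12) with value 38.12; rounding to a feasible lattice point costs some objective.
(p,q)=(2,5): 3·2+2·5=16≤16, 1·2+6·5=32≤38, objective 37.
(p,q)=(1,6): 3·1+2·6=15≤16, 1·1+6·6=37≤38, objective 36.
Maximum is 37 at (p,q)=(2,5).

37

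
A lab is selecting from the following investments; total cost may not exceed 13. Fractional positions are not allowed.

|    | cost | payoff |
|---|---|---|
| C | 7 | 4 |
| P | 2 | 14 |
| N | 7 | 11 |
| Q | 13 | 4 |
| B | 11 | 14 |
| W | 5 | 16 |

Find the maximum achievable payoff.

Take P and W: cost 2 + 5 = 7 ≤ 13, payoff 14 + 16 = 30.
No other feasible combination does better.

30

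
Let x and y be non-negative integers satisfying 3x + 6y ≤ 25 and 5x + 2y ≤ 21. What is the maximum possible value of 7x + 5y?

(x,y)=(3,2): 3·3+6·2=21≤25, 5·3+2·2=19≤21, objective 31.
(x,y)=(2,3): 3·2+6·3=24≤25, 5·2+2·3=16≤21, objective 29.
(x,y)=(3,1): 3·3+6·1=15≤25, 5·3+2·1=17≤21, objective 26.
(x,y)=(2,2): 3·2+6·2=18≤25, 5·2+2·2=14≤21, objective 24.
Maximum is 31 at (x,y)=(3,2).

31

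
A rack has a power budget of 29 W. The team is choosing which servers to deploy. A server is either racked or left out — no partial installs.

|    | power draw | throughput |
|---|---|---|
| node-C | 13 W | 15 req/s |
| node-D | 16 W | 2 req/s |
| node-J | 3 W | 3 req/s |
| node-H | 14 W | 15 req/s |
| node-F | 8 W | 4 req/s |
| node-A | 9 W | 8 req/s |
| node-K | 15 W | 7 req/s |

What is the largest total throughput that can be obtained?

node-C + node-J + node-A: power draw 13 + 3 + 9 = 25 ≤ 29, throughput 15 + 3 + 8 = 26.
node-C + node-H: power draw 13 + 14 = 27 ≤ 29, throughput 15 + 15 = 30.
node-J + node-H + node-A: power draw 3 + 14 + 9 = 26 ≤ 29, throughput 3 + 15 + 8 = 26.
Best is node-C and node-H with total throughput 30.

30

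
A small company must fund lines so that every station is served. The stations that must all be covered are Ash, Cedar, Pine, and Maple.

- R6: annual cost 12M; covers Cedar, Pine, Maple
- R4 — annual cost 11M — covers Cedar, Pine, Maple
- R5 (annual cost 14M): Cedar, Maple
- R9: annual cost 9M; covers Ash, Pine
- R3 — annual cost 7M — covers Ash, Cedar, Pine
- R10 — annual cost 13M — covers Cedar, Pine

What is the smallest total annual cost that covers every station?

18

Choose R4 and R3: together they cover Ash, Cedar, Pine, Maple — every station.
Total annual cost: 11 + 7 = 18.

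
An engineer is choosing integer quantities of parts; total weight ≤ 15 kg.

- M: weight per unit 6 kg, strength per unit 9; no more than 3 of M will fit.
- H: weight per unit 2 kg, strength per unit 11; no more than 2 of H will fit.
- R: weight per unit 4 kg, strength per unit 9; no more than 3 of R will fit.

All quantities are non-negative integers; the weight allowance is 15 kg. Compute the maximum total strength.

H has the best ratio (11/2); taking only H gives at most 2×11 = 22 (stopped by the supply cap of 2).
Mixing does better — 2×H and 2×R: weight 12 ≤ 15, strength 2·11 + 2·9 = 40.

40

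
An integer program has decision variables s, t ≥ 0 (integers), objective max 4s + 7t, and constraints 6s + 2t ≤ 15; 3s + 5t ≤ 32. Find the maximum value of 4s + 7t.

The continuous relaxation peaks at (0, 6.4) with value 44.80; rounding to a feasible lattice point costs some objective.
(s,t)=(0,6): 6·0+2·6=12≤15, 3·0+5·6=30≤32, objective 42.
(s,t)=(0,5): 6·0+2·5=10≤15, 3·0+5·5=25≤32, objective 35.
No feasible integer point exceeds 42.

42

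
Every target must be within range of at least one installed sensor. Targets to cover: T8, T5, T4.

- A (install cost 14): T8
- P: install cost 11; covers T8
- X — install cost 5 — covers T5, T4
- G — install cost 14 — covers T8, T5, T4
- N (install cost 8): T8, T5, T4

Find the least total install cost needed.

This is a weighted set-cover instance.
The greedy cost-per-new-target heuristic would pick X and N for 13, but a cheaper cover exists.
N alone covers T8, T5, T4 — every target.
Total install cost: 8.
No cover costs less than 8.

8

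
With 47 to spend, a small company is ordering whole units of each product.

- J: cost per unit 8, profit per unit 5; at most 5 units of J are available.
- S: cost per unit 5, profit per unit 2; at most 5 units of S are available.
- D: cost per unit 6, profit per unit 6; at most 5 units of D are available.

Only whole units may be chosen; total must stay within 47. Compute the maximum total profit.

40

D has the best ratio (6/6); taking only D gives at most 5×6 = 30 (stopped by the supply cap of 5).
Mixing does better — 2×J and 5×D: cost 46 ≤ 47, profit 2·5 + 5·6 = 40.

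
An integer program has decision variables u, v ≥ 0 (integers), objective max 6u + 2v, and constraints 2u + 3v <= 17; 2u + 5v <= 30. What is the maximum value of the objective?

48

The continuous relaxation peaks at (8.5, 0) with value 51.00; rounding to a feasible lattice point costs some objective.
(u,v)=(8,0): 2·8+3·0=16≤17, 2·8+5·0=16≤30, objective 48.
(u,v)=(7,1): 2·7+3·1=17≤17, 2·7+5·1=19≤30, objective 44.
(u,v)=(7,0): 2·7+3·0=14≤17, 2·7+5·0=14≤30, objective 42.
Maximum is 48 at (u,v)=(8,0).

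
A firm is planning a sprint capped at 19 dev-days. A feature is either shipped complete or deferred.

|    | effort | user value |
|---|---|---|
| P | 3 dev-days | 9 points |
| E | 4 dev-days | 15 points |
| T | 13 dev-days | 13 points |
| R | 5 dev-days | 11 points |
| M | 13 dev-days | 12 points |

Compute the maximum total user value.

This is an integer program with binary decision variables.
Allowing fractional choices, the relaxed optimum would be about 42.0, but features are indivisible.
P + E + R: effort 3 + 4 + 5 = 12 ≤ 19, user value 9 + 15 + 11 = 35.
E + T: effort 4 + 13 = 17 ≤ 19, user value 15 + 13 = 28.
Best is P, E, and R with total user value 35.

35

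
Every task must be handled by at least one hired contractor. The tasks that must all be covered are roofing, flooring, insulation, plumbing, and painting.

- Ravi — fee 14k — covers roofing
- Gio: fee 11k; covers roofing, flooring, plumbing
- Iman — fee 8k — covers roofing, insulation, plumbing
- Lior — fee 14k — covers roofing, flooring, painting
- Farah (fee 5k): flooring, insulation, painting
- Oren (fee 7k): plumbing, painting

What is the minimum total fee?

13

This is an integer covering problem.
Choose Iman and Farah: together they cover roofing, flooring, insulation, plumbing, painting — every task.
Total fee: 8 + 5 = 13.
No cover costs less than 13.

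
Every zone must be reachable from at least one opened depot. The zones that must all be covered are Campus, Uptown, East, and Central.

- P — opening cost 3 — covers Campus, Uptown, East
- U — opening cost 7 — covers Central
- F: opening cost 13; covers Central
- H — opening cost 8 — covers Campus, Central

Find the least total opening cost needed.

This is an integer covering problem.
Choose P and U: together they cover Campus, Uptown, East, Central — every zone.
Total opening cost: 3 + 7 = 10.
No cover costs less than 10.

10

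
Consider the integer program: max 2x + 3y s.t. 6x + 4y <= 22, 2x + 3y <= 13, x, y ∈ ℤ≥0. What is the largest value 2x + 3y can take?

The continuous relaxation peaks at (0, 4.33) with value 13.00; rounding to a feasible lattice point costs some objective.
(x,y)=(0,4): 6·0+4·4=16≤22, 2·0+3·4=12≤13, objective 12.
(x,y)=(1,3): 6·1+4·3=18≤22, 2·1+3·3=11≤13, objective 11.
(x,y)=(0,3): 6·0+4·3=12≤22, 2·0+3·3=9≤13, objective 9.
No feasible integer point exceeds 12.

12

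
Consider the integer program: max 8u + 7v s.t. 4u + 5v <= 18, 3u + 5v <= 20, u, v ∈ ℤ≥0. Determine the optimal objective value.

Relaxing integrality, the LP optimum is 36.00 at (u,v) = (4.5, 0), which is not an integer point.
(u,v)=(4,0): 4·4+5·0=16≤18, 3·4+5·0=12≤20, objective 32.
(u,v)=(3,1): 4·3+5·1=17≤18, 3·3+5·1=14≤20, objective 31.
Maximum is 32 at (u,v)=(4,0).

32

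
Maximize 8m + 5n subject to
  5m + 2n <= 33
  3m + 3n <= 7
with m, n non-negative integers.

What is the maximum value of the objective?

(m,n)=(2,0) is feasible, giving 16.
(m,n)=(1,1) is feasible, giving 13.
(m,n)=(1,0) is feasible, giving 8.
No feasible integer point exceeds 16.

16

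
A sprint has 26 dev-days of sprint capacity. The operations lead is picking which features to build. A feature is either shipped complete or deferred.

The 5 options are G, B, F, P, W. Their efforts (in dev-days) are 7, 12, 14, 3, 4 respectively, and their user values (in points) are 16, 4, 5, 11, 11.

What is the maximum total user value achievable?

This is an integer program with binary decision variables.
G + B + P + W: effort 7 + 12 + 3 + 4 = 26 ≤ 26, user value 16 + 4 + 11 + 11 = 42.
G + F + P: effort 7 + 14 + 3 = 24 ≤ 26, user value 16 + 5 + 11 = 32.
G + P + W: effort 7 + 3 + 4 = 14 ≤ 26, user value 16 + 11 + 11 = 38.
Best is G, B, P, and W with total user value 42.

42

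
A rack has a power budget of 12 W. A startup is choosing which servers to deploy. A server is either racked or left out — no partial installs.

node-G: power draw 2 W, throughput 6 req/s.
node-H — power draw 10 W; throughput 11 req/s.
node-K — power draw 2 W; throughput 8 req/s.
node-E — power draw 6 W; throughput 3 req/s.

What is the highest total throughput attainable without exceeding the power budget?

19

Allowing fractional choices, the relaxed optimum would be about 22.8, but servers are indivisible.
node-G + node-K + node-E: power draw 2 + 2 + 6 = 10 ≤ 12, throughput 6 + 8 + 3 = 17.
node-H + node-K: power draw 10 + 2 = 12 ≤ 12, throughput 11 + 8 = 19.
node-G + node-H: power draw 2 + 10 = 12 ≤ 12, throughput 6 + 11 = 17.
Best is node-H and node-K with total throughput 19.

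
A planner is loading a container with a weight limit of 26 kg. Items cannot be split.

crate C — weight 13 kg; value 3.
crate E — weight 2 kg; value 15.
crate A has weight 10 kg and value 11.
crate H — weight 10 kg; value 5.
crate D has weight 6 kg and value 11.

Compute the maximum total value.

37

Treat it as a binary knapsack problem.
Take crate E, crate A, and crate D: weight 2 + 10 + 6 = 18 ≤ 26, value 15 + 11 + 11 = 37.
No other feasible combination does better.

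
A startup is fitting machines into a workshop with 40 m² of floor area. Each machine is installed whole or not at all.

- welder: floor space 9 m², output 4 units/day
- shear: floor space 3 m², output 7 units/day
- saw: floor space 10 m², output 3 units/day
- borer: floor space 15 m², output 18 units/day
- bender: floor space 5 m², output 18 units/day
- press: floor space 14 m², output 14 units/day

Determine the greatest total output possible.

Allowing fractional choices, the relaxed optimum would be about 58.3, but machines are indivisible.
borer + bender + press: floor space 15 + 5 + 14 = 34 ≤ 40, output 18 + 18 + 14 = 50.
shear + borer + bender + press: floor space 3 + 15 + 5 + 14 = 37 ≤ 40, output 7 + 18 + 18 + 14 = 57.
Best is shear, borer, bender, and press with total output 57.

57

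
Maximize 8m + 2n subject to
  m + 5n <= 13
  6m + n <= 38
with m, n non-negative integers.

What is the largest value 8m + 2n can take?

50

The continuous relaxation peaks at (6.1, 1.38) with value 51.59; rounding to a feasible lattice point costs some objective.
(m,n)=(6,1) is feasible, giving 50.
(m,n)=(6,0) is feasible, giving 48.
The best lattice point is (6,1), giving 50.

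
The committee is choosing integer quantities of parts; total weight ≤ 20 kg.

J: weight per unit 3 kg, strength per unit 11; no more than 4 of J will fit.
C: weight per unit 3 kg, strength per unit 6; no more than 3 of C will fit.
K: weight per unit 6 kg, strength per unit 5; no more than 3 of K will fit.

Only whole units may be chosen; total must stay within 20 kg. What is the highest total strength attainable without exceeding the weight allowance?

This is a bounded integer knapsack.
3×J and 3×C: weight 18 ≤ 20, strength 3·11 + 3·6 = 51.
4×J and 2×C: weight 18 ≤ 20, strength 4·11 + 2·6 = 56.
Best is 56.

56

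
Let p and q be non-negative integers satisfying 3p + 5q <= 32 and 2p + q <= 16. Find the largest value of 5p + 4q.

43

The continuous relaxation peaks at (6.86, 2.29) with value 43.43; rounding to a feasible lattice point costs some objective.
(p,q)=(7,2): 3·7+5·2=31≤32, 2·7+1·2=16≤16, objective 43.
(p,q)=(7,1): 3·7+5·1=26≤32, 2·7+1·1=15≤16, objective 39.
The best lattice point is (7,2), giving 43.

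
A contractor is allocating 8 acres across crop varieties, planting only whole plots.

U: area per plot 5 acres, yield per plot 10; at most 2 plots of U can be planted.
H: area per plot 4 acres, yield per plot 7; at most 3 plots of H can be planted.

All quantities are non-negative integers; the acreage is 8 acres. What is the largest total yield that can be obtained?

This is a bounded integer knapsack.
Take 2×H: area 8 ≤ 8, yield 2·7 = 14.
No other integer combination yields more.

14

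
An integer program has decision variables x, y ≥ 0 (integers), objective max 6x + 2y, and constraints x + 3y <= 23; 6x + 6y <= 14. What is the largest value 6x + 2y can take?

12

Relaxing integrality, the LP optimum is 14.00 at (x,y) = (2.33, 0), which is not an integer point.
(x,y)=(2,0): 1·2+3·0=2≤23, 6·2+6·0=12≤14, objective 12.
(x,y)=(1,1): 1·1+3·1=4≤23, 6·1+6·1=12≤14, objective 8.
(x,y)=(1,0): 1·1+3·0=1≤23, 6·1+6·0=6≤14, objective 6.
The best lattice point is (2,0), giving 12.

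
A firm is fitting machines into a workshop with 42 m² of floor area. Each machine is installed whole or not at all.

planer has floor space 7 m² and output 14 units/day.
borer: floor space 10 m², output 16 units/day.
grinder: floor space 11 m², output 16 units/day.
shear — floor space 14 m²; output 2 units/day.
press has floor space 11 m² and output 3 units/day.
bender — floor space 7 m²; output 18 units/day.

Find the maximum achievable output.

64

Allowing fractional choices, the relaxed optimum would be about 65.9, but machines are indivisible.
borer + grinder + press + bender: floor space 10 + 11 + 11 + 7 = 39 ≤ 42, output 16 + 16 + 3 + 18 = 53.
planer + borer + grinder + bender: floor space 7 + 10 + 11 + 7 = 35 ≤ 42, output 14 + 16 + 16 + 18 = 64.
Best is planer, borer, grinder, and bender with total output 64.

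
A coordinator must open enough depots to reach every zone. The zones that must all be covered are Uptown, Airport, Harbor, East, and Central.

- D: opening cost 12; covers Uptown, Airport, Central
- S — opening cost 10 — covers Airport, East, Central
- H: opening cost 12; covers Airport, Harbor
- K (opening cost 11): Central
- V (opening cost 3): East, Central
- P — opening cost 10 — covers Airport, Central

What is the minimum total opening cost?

27

This is a weighted set-cover instance.
Choose D, H, and V: together they cover Uptown, Airport, Harbor, East, Central — every zone.
Total opening cost: 12 + 12 + 3 = 27.
No cover costs less than 27.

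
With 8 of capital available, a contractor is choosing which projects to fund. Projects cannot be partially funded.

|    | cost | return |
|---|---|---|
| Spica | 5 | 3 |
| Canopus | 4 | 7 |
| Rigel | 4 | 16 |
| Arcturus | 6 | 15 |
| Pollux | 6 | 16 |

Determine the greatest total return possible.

23

Take Canopus and Rigel: cost 4 + 4 = 8 ≤ 8, return 7 + 16 = 23.
No other feasible combination does better.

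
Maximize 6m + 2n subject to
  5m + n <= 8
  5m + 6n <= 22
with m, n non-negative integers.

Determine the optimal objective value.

10

Relaxing integrality, the LP optimum is 11.84 at (m,n) = (1.04, 2.8), which is not an integer point.
(m,n)=(1,2): 5·1+1·2=7≤8, 5·1+6·2=17≤22, objective 10.
(m,n)=(1,1): 5·1+1·1=6≤8, 5·1+6·1=11≤22, objective 8.
(m,n)=(0,3): 5·0+1·3=3≤8, 5·0+6·3=18≤22, objective 6.
(m,n)=(0,2): 5·0+1·2=2≤8, 5·0+6·2=12≤22, objective 4.
Maximum is 10 at (m,n)=(1,2).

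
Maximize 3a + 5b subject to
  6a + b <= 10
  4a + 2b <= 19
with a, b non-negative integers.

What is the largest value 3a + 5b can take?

(a,b)=(0,9) is feasible, giving 45.
(a,b)=(0,8) is feasible, giving 40.
The best lattice point is (0,9), giving 45.

45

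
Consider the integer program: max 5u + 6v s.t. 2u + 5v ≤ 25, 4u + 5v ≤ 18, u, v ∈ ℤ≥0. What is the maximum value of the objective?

(u,v)=(2,2): 2·2+5·2=14≤25, 4·2+5·2=18≤18, objective 22.
(u,v)=(3,1): 2·3+5·1=11≤25, 4·3+5·1=17≤18, objective 21.
(u,v)=(4,0): 2·4+5·0=8≤25, 4·4+5·0=16≤18, objective 20.
Maximum is 22 at (u,v)=(2,2).

22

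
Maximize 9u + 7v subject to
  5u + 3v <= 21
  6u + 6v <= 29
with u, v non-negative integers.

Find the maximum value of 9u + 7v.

36

(u,v)=(4,0): 5·4+3·0=20≤21, 6·4+6·0=24≤29, objective 36.
(u,v)=(3,1): 5·3+3·1=18≤21, 6·3+6·1=24≤29, objective 34.
(u,v)=(2,2): 5·2+3·2=16≤21, 6·2+6·2=24≤29, objective 32.
No feasible integer point exceeds 36.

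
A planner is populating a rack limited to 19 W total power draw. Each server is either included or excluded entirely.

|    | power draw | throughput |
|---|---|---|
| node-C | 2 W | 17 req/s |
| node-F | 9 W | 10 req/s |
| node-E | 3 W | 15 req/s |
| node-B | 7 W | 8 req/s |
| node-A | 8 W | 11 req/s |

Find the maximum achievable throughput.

node-C + node-E + node-A: power draw 2 + 3 + 8 = 13 ≤ 19, throughput 17 + 15 + 11 = 43.
node-C + node-F + node-E: power draw 2 + 9 + 3 = 14 ≤ 19, throughput 17 + 10 + 15 = 42.
Best is node-C, node-E, and node-A with total throughput 43.

43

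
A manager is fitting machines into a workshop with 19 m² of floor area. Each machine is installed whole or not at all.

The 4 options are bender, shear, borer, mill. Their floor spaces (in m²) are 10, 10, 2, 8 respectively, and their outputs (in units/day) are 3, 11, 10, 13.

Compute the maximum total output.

shear + borer: floor space 10 + 2 = 12 ≤ 19, output 11 + 10 = 21.
shear + mill: floor space 10 + 8 = 18 ≤ 19, output 11 + 13 = 24.
borer + mill: floor space 2 + 8 = 10 ≤ 19, output 10 + 13 = 23.
Best is shear and mill with total output 24.

24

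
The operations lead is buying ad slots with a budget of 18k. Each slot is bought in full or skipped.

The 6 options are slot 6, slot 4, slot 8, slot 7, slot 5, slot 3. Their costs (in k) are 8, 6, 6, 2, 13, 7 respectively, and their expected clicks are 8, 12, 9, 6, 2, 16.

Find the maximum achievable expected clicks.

slot 4 + slot 7 + slot 3: cost 6 + 2 + 7 = 15 ≤ 18, expected clicks 12 + 6 + 16 = 34.
slot 8 + slot 7 + slot 3: cost 6 + 2 + 7 = 15 ≤ 18, expected clicks 9 + 6 + 16 = 31.
Best is slot 4, slot 7, and slot 3 with total expected clicks 34.

34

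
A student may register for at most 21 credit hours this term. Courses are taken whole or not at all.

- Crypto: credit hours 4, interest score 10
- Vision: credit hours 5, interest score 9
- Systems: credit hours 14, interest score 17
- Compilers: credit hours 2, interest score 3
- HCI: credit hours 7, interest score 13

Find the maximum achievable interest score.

35

Allowing fractional choices, the relaxed optimum would be about 38.6, but courses are indivisible.
Crypto + Vision + Compilers + HCI: credit hours 4 + 5 + 2 + 7 = 18 ≤ 21, interest score 10 + 9 + 3 + 13 = 35.
Crypto + Vision + HCI: credit hours 4 + 5 + 7 = 16 ≤ 21, interest score 10 + 9 + 13 = 32.
Best is Crypto, Vision, Compilers, and HCI with total interest score 35.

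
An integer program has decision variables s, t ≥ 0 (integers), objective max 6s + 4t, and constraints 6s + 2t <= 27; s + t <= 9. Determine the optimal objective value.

(s,t)=(2,7): 6·2+2·7=26≤27, 1·2+1·7=9≤9, objective 40.
(s,t)=(1,8): 6·1+2·8=22≤27, 1·1+1·8=9≤9, objective 38.
(s,t)=(2,6): 6·2+2·6=24≤27, 1·2+1·6=8≤9, objective 36.
No feasible integer point exceeds 40.

40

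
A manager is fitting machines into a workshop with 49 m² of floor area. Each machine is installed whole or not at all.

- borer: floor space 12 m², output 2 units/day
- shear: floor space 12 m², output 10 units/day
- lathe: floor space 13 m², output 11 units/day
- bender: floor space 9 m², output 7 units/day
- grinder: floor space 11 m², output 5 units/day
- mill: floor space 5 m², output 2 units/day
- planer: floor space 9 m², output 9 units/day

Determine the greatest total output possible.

This is an integer program with binary decision variables.
Allowing fractional choices, the relaxed optimum would be about 39.7, but machines are indivisible.
shear + lathe + bender + mill + planer: floor space 12 + 13 + 9 + 5 + 9 = 48 ≤ 49, output 10 + 11 + 7 + 2 + 9 = 39.
shear + lathe + bender + planer: floor space 12 + 13 + 9 + 9 = 43 ≤ 49, output 10 + 11 + 7 + 9 = 37.
Best is shear, lathe, bender, mill, and planer with total output 39.

39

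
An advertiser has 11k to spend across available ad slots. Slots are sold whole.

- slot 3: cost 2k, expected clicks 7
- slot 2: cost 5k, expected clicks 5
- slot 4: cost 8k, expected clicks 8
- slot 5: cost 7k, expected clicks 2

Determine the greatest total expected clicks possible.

15

slot 3 + slot 4: cost 2 + 8 = 10 ≤ 11, expected clicks 7 + 8 = 15.
slot 3 + slot 2: cost 2 + 5 = 7 ≤ 11, expected clicks 7 + 5 = 12.
slot 3 + slot 5: cost 2 + 7 = 9 ≤ 11, expected clicks 7 + 2 = 9.
Best is slot 3 and slot 4 with total expected clicks 15.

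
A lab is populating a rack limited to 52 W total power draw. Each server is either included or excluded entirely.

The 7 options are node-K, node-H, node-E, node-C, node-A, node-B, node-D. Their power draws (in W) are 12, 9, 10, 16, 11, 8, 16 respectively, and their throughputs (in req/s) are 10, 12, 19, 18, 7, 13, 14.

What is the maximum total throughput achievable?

This is an integer program with binary decision variables.
Take node-E, node-C, node-B, and node-D: power draw 10 + 16 + 8 + 16 = 50 ≤ 52, throughput 19 + 18 + 13 + 14 = 64.
No other feasible combination does better.

64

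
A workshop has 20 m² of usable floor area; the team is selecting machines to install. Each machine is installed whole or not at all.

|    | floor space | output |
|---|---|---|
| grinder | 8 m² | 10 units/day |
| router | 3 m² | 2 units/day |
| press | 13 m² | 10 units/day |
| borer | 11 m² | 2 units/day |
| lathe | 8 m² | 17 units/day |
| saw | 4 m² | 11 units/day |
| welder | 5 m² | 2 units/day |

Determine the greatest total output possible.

38

router + lathe + saw + welder: floor space 3 + 8 + 4 + 5 = 20 ≤ 20, output 2 + 17 + 11 + 2 = 32.
router + lathe + saw: floor space 3 + 8 + 4 = 15 ≤ 20, output 2 + 17 + 11 = 30.
grinder + lathe + saw: floor space 8 + 8 + 4 = 20 ≤ 20, output 10 + 17 + 11 = 38.
Best is grinder, lathe, and saw with total output 38.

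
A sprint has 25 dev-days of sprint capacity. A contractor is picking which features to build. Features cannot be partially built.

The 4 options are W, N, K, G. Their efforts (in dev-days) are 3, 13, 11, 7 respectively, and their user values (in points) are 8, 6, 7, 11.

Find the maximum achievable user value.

26

W + K + G: effort 3 + 11 + 7 = 21 ≤ 25, user value 8 + 7 + 11 = 26.
W + N + G: effort 3 + 13 + 7 = 23 ≤ 25, user value 8 + 6 + 11 = 25.
Best is W, K, and G with total user value 26.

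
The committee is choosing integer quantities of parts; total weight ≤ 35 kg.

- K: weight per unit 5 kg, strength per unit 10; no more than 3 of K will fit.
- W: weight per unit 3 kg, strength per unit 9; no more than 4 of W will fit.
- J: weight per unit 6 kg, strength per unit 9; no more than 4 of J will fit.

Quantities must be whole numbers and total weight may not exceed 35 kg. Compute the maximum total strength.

This is a bounded integer knapsack.
W has the best ratio (9/3); taking only W gives at most 4×9 = 36 (stopped by the supply cap of 4).
Mixing does better — 3×K, 4×W, and 1×J: weight 33 ≤ 35, strength 3·10 + 4·9 + 1·9 = 75.

75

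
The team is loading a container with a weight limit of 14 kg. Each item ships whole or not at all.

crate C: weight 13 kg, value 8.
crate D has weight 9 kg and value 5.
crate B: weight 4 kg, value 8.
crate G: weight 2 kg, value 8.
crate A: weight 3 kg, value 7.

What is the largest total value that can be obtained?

Take crate B, crate G, and crate A: weight 4 + 2 + 3 = 9 ≤ 14, value 8 + 8 + 7 = 23.
No other feasible combination does better.

23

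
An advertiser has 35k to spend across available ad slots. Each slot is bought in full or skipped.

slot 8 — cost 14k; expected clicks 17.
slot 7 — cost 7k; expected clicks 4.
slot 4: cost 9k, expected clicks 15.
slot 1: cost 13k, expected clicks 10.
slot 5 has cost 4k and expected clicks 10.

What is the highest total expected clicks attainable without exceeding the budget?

46

Allowing fractional choices, the relaxed optimum would be about 48.2, but ad slots are indivisible.
slot 8 + slot 7 + slot 4 + slot 5: cost 14 + 7 + 9 + 4 = 34 ≤ 35, expected clicks 17 + 4 + 15 + 10 = 46.
slot 7 + slot 4 + slot 1 + slot 5: cost 7 + 9 + 13 + 4 = 33 ≤ 35, expected clicks 4 + 15 + 10 + 10 = 39.
slot 8 + slot 4 + slot 5: cost 14 + 9 + 4 = 27 ≤ 35, expected clicks 17 + 15 + 10 = 42.
Best is slot 8, slot 7, slot 4, and slot 5 with total expected clicks 46.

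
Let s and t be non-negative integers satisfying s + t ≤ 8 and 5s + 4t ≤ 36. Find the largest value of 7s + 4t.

49

The continuous relaxation peaks at (7.2, 0) with value 50.40; rounding to a feasible lattice point costs some objective.
(s,t)=(7,0): 1·7+1·0=7≤8, 5·7+4·0=35≤36, objective 49.
(s,t)=(6,1): 1·6+1·1=7≤8, 5·6+4·1=34≤36, objective 46.
(s,t)=(6,0): 1·6+1·0=6≤8, 5·6+4·0=30≤36, objective 42.
The best lattice point is (7,0), giving 49.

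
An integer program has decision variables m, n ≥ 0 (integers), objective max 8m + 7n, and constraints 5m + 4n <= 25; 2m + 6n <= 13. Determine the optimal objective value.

The continuous relaxation peaks at (4.45, 0.682) with value 40.41; rounding to a feasible lattice point costs some objective.
(m,n)=(5,0): 5·5+4·0=25≤25, 2·5+6·0=10≤13, objective 40.
(m,n)=(4,0): 5·4+4·0=20≤25, 2·4+6·0=8≤13, objective 32.
(m,n)=(3,1): 5·3+4·1=19≤25, 2·3+6·1=12≤13, objective 31.
Maximum is 40 at (m,n)=(5,0).

40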